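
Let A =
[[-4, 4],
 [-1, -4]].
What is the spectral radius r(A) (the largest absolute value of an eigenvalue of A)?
r(A) = sqrt(20) ≈ 4.4721

The eigenvalues of A are the roots of its characteristic polynomial. With M = A (coefficients from the trace and determinant):
  p(λ) = det(λ I - M) = λ^2 + 8λ + 20.
For λ^2 + 8λ + 20 the discriminant is -16. It is negative, so the roots are the complex-conjugate pair λ = -4 ± (sqrt(16)/2) i ≈ -4 ± 2i. For a conjugate pair the product of the roots equals the constant term, so |λ|^2 = 20 and |λ| = sqrt(20) ≈ 4.4721.
Thus the eigenvalues (to 4 decimals) are -4 ± 2i (modulus 4.4721). The spectral radius is the largest modulus: r(A) = sqrt(20) ≈ 4.4721. (Cross-check: r(A) ≤ ||A||_2 ≈ 6.217; equality holds whenever A is normal, though it can also hold for some non-normal A.)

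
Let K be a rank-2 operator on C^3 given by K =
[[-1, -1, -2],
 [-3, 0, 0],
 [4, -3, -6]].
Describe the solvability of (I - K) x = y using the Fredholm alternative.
(I - K) is invertible (det(I - K) = 19 ≠ 0), so for every y in C^3 the equation (I - K) x = y has a unique solution.

K has rank 2 and factors as K = U V^T = u1 v1^T + u2 v2^T with u1 = (-2, -3, 1), v1 = (1, 0, 0), u2 = (1, 0, 3), v2 = (1, -1, -2) (multiplying out reproduces the displayed K). The nonzero eigenvalues of U V^T coincide with those of the 2 x 2 matrix G = V^T U = [[v1·u1, v1·u2], [v2·u1, v2·u2]] = [[-2, 1], [-1, -5]], and by the Sylvester determinant identity det(I_3 - U V^T) = det(I_2 - V^T U) = det([[3, -1], [1, 6]]) = (3)(6) - (-1)(1) = 19. (Direct check: I - K =
[[2, 1, 2],
 [3, 1, 0],
 [-4, 3, 7]]
has determinant 19.) The finite-dimensional Fredholm alternative says: either (I - K) is invertible, or ker(I - K) ≠ {0} and then range(I - K) = ker((I - K)^*)^⊥, with dim ker(I - K) = dim ker((I - K)^*). Since det(I - K) ≠ 0, 1 is not an eigenvalue of K and ker(I - K) = {0}, so we are in the first case: for every y there is a unique x = (I - K)^(-1) y. (Explicitly, by the Woodbury identity, (I - U V^T)^(-1) = I + U (I_2 - G)^(-1) V^T.)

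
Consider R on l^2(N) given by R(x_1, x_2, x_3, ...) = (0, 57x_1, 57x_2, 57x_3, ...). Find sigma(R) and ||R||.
sigma(R) = closed disk {z in C : |z| ≤ 57}; ||R|| = 57

Note R = 57·U where U is the unit right shift (U x)_k = x_{k-1} (with x_0 := 0); so ||R|| = 57||U|| and sigma(R) = 57·sigma(U). ||R x||^2 = sum_{k≥1} |57x_k|^2 = 3249||x||^2, so ||R|| = 57 and sigma(R) ⊂ {|z| ≤ 57}. For any |lambda| < 57, the equation (R - lambda I) x = 0 forces x_1 = 0, then 57x_k = lambda x_{k+1} ⇒ x = 0, so R has no eigenvalues. But (R - lambda I) is not surjective for |lambda| < 57: solving (R - lambda I) x = e_1 would require x_n proportional to (lambda/57)^(-n), which is not in l^2. So every |lambda| < 57 lies in the residual spectrum. The boundary |lambda| = 57 is in the approximate point spectrum (the spectrum is closed). Hence sigma(R) is the closed disk of radius 57.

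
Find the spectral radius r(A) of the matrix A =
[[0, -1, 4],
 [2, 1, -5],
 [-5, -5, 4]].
r(A) ≈ 4.1022

The eigenvalues of A are the roots of its characteristic polynomial. With M = A (coefficients from the trace, the sum of principal 2x2 minors, and det A):
  p(λ) = det(λ I - M) = λ^3 - 5λ^2 + λ + 37.
No integer candidate from the rational root theorem (±divisors of 37) is a root, so the roots are irrational. The cubic discriminant is Δ = -21772 < 0, so there is one real root and a complex-conjugate pair. p(-3) = -38 and p(-2) = 7 have opposite signs, so a root lies in (-3, -2); Newton's method refines it to λ ≈ -2.1987. Dividing out (λ - (-2.1987)) leaves approximately λ^2 - 7.1987λ + 16.828. For λ^2 - 7.1987λ + 16.828 the discriminant is -15.4903. It is negative, so the remaining roots are the complex-conjugate pair λ ≈ 3.5994 ± 1.9679i. Their product equals the constant term, so |λ|^2 ≈ 16.828 and |λ| ≈ 4.1022.
Thus the eigenvalues (to 4 decimals) are -2.1987 (modulus 2.1987); 3.5994 ± 1.9679i (modulus 4.1022). The spectral radius is the largest modulus: r(A) ≈ 4.1022. (Cross-check: r(A) ≤ ||A||_2 ≈ 9.8867; equality holds whenever A is normal, though it can also hold for some non-normal A.)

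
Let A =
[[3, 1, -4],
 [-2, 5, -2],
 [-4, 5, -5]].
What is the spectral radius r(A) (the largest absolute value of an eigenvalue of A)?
r(A) = sqrt(116)/2 ≈ 5.3852

The eigenvalues of A are the roots of its characteristic polynomial. With M = A (coefficients from the trace, the sum of principal 2x2 minors, and det A):
  p(λ) = det(λ I - M) = λ^3 - 3λ^2 - 29λ + 87.
By the rational root theorem any rational root is an integer divisor of 87. Testing λ = 3: p(3) = 27 - 27 - 87 + 87 = 0, so λ = 3 is a root. Dividing out (λ - 3) leaves p(λ) = (λ - 3)(λ^2 - 29). For λ^2 - 29 the discriminant is 116. It is nonnegative but not a perfect square, so the roots are real and irrational: λ = ± sqrt(116)/2 ≈ 5.3852, -5.3852.
Thus the eigenvalues (to 4 decimals) are 5.3852 (modulus 5.3852); -5.3852 (modulus 5.3852); 3 (modulus 3). The spectral radius is the largest modulus: r(A) = sqrt(116)/2 ≈ 5.3852. (Cross-check: r(A) ≤ ||A||_2 ≈ 9.9262; equality holds whenever A is normal, though it can also hold for some non-normal A.)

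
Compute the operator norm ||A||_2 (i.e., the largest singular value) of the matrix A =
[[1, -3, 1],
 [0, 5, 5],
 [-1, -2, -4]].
||A||_2 ≈ 8.3783 (= sqrt(largest eigenvalue of A^T A))

||A||_2 = sigma_max(A) = sqrt(lambda_max(A^T A)). Form the symmetric matrix M = A^T A =
[[2, -1, 5],
 [-1, 38, 30],
 [5, 30, 42]].
Its characteristic polynomial (trace, sum of principal 2x2 minors, determinant of M give the coefficients) is
  p(λ) = det(λ I - M) = λ^3 - 82λ^2 + 830λ - 100.
No integer candidate from the rational root theorem (±divisors of 100) is a root, so the roots are irrational. The cubic discriminant is Δ = 2246706400 > 0, so there are three distinct real roots. p(0) = -100 and p(1) = 649 have opposite signs, so a root lies in (0, 1); Newton's method refines it to λ ≈ 0.1219. p(11) = 439 and p(12) = -220 have opposite signs, so a root lies in (11, 12); Newton's method refines it to λ ≈ 11.6817. p(70) = -800 and p(71) = 3379 have opposite signs, so a root lies in (70, 71); Newton's method refines it to λ ≈ 70.1963. Check (Vieta): the three roots sum to 82, matching tr M = 82.
So the eigenvalues of A^T A are ≈ 0.1219, 11.6817, 70.1963 (all ≥ 0, as they must be for A^T A). The largest is λ_max ≈ 70.1963, hence ||A||_2 = sqrt(λ_max) ≈ 8.3783.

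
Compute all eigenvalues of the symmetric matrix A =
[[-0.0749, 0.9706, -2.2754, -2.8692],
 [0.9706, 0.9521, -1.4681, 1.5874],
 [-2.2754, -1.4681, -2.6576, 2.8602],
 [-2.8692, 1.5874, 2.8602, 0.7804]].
sigma(A) ≈ {-5, -3, 2, 5}

A is real symmetric, so its spectrum consists of real eigenvalues. Expanding the characteristic polynomial of the displayed matrix gives
  det(λ I - A) = p(λ) = λ^4 + (1)λ^3 + (-31)λ^2 + (-25)λ + (149.9983).
Solving p(λ) = 0 yields eigenvalues ≈ -5, -3, 2, 5. (A is shown rounded to 4 decimals, so these recover the underlying integer eigenvalues to within that precision.)
Verification: the trace of A = -1 equals the sum of eigenvalues -1, and det(A) ≈ 149.9983 matches the eigenvalue product 150.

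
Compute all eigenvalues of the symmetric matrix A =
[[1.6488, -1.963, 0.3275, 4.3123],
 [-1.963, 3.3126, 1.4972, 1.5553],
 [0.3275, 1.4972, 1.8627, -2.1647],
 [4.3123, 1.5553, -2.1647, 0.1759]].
sigma(A) ≈ {-5, 2, 4, 6}

A is real symmetric, so its spectrum consists of real eigenvalues. Expanding the characteristic polynomial of the displayed matrix gives
  det(λ I - A) = p(λ) = λ^4 + (-7)λ^3 + (-16)λ^2 + (171.9945)λ + (-239.9905).
Solving p(λ) = 0 yields eigenvalues ≈ -5, 2, 4, 6. (A is shown rounded to 4 decimals, so these recover the underlying integer eigenvalues to within that precision.)
Verification: the trace of A = 7 equals the sum of eigenvalues 7, and det(A) ≈ -239.9905 matches the eigenvalue product -240.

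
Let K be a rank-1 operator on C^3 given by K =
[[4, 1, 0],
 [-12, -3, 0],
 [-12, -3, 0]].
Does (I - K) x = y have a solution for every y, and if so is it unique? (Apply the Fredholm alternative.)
(I - K) is singular (det(I - K) = 0, i.e. 1 ∈ sigma(K)). (I - K) x = y is solvable iff y ⊥ ker((I - K)^*) = span{(4, 1, 0)}, i.e. iff 4y_1 + y_2 = 0. When solvable, the solutions are x = y + c·(1, -3, -3), c arbitrary (ker(I - K) = span{(1, -3, -3)}, dimension 1).

K has rank 1, so it is an outer product K = u v^T: every row of K is a multiple of one row vector. Reading off the entries, u = (1, -3, -3) and v = (4, 1, 0) (row i of K equals u_i·v^T). A rank-one matrix u v^T satisfies K u = u (v·u) and kills the (2)-dimensional subspace v^⊥, so its characteristic polynomial is lambda^2 (lambda - v·u) with v·u = tr K = 1. Hence the eigenvalues of I - K are 1 (multiplicity 2) and 1 - (1) = 0, so det(I - K) = 0. (Direct check: I - K =
[[-3, -1, 0],
 [12, 4, 0],
 [12, 3, 1]]
has determinant 0.) So 1 is an eigenvalue of K and (I - K) is not invertible. The finite-dimensional Fredholm alternative says: either (I - K) is invertible, or ker(I - K) ≠ {0} and then range(I - K) = ker((I - K)^*)^⊥, with dim ker(I - K) = dim ker((I - K)^*). We are in the second case, so we need both kernels. Kernel of I - K: (I - K) u = u - u (v·u) = u - u = 0, so ker(I - K) = span{u} = span{(1, -3, -3)} (it is exactly 1-dimensional because rank(I - K) = 2). Kernel of the adjoint: K is real, so (I - K)^* = I - K^T = I - v u^T, and (I - v u^T) v = v - v (u·v) = 0; hence ker((I - K)^*) = span{v} = span{(4, 1, 0)}. Therefore (I - K) x = y is solvable iff <y, v> = 0, i.e. iff 4y_1 + y_2 = 0. When this holds, K y = u (v·y) = 0, so (I - K) y = y and x = y is a particular solution; the full solution set is the line x = y + c·u = y + c·(1, -3, -3), c ∈ C.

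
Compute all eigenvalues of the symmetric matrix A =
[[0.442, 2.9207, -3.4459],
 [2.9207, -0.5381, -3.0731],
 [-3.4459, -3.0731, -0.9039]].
sigma(A) ≈ {-4, -3, 6}

A is real symmetric, so its spectrum consists of real eigenvalues. Expanding the characteristic polynomial of the displayed matrix gives
  det(λ I - A) = p(λ) = λ^3 + (1)λ^2 + (-30)λ + (-72).
Solving p(λ) = 0 yields eigenvalues ≈ -4, -3, 6. (A is shown rounded to 4 decimals, so these recover the underlying integer eigenvalues to within that precision.)
Verification: the trace of A = -1 equals the sum of eigenvalues -1, and det(A) ≈ 71.9991 matches the eigenvalue product 72.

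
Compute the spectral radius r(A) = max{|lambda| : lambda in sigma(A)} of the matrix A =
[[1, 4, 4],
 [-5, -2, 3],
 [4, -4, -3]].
r(A) ≈ 6.2117

The eigenvalues of A are the roots of its characteristic polynomial. With M = A (coefficients from the trace, the sum of principal 2x2 minors, and det A):
  p(λ) = det(λ I - M) = λ^3 + 4λ^2 + 17λ - 118.
No integer candidate from the rational root theorem (±divisors of 118) is a root, so the roots are irrational. The cubic discriminant is Δ = -505200 < 0, so there is one real root and a complex-conjugate pair. p(3) = -4 and p(4) = 78 have opposite signs, so a root lies in (3, 4); Newton's method refines it to λ ≈ 3.0582. Dividing out (λ - (3.0582)) leaves approximately λ^2 + 7.0582λ + 38.5851. For λ^2 + 7.0582λ + 38.5851 the discriminant is -104.5227. It is negative, so the remaining roots are the complex-conjugate pair λ ≈ -3.5291 ± 5.1118i. Their product equals the constant term, so |λ|^2 ≈ 38.5851 and |λ| ≈ 6.2117.
Thus the eigenvalues (to 4 decimals) are 3.0582 (modulus 3.0582); -3.5291 ± 5.1118i (modulus 6.2117). The spectral radius is the largest modulus: r(A) ≈ 6.2117. (Cross-check: r(A) ≤ ||A||_2 ≈ 8.3508; equality holds whenever A is normal, though it can also hold for some non-normal A.)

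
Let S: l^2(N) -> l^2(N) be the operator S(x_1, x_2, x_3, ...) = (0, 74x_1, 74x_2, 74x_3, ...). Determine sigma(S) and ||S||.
sigma(S) = closed disk {z in C : |z| ≤ 74}; ||S|| = 74

Note S = 74·U where U is the unit right shift (U x)_k = x_{k-1} (with x_0 := 0); so ||S|| = 74||U|| and sigma(S) = 74·sigma(U). ||S x||^2 = sum_{k≥1} |74x_k|^2 = 5476||x||^2, so ||S|| = 74 and sigma(S) ⊂ {|z| ≤ 74}. For any |lambda| < 74, the equation (S - lambda I) x = 0 forces x_1 = 0, then 74x_k = lambda x_{k+1} ⇒ x = 0, so S has no eigenvalues. But (S - lambda I) is not surjective for |lambda| < 74: solving (S - lambda I) x = e_1 would require x_n proportional to (lambda/74)^(-n), which is not in l^2. So every |lambda| < 74 lies in the residual spectrum. The boundary |lambda| = 74 is in the approximate point spectrum (the spectrum is closed). Hence sigma(S) is the closed disk of radius 74.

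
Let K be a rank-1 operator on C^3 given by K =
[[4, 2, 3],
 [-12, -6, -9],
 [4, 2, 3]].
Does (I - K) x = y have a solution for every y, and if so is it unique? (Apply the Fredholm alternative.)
(I - K) is singular (det(I - K) = 0, i.e. 1 ∈ sigma(K)). (I - K) x = y is solvable iff y ⊥ ker((I - K)^*) = span{(4, 2, 3)}, i.e. iff 4y_1 + 2y_2 + 3y_3 = 0. When solvable, the solutions are x = y + c·(1, -3, 1), c arbitrary (ker(I - K) = span{(1, -3, 1)}, dimension 1).

K has rank 1, so it is an outer product K = u v^T: every row of K is a multiple of one row vector. Reading off the entries, u = (1, -3, 1) and v = (4, 2, 3) (row i of K equals u_i·v^T). A rank-one matrix u v^T satisfies K u = u (v·u) and kills the (2)-dimensional subspace v^⊥, so its characteristic polynomial is lambda^2 (lambda - v·u) with v·u = tr K = 1. Hence the eigenvalues of I - K are 1 (multiplicity 2) and 1 - (1) = 0, so det(I - K) = 0. (Direct check: I - K =
[[-3, -2, -3],
 [12, 7, 9],
 [-4, -2, -2]]
has determinant 0.) So 1 is an eigenvalue of K and (I - K) is not invertible. The finite-dimensional Fredholm alternative says: either (I - K) is invertible, or ker(I - K) ≠ {0} and then range(I - K) = ker((I - K)^*)^⊥, with dim ker(I - K) = dim ker((I - K)^*). We are in the second case, so we need both kernels. Kernel of I - K: (I - K) u = u - u (v·u) = u - u = 0, so ker(I - K) = span{u} = span{(1, -3, 1)} (it is exactly 1-dimensional because rank(I - K) = 2). Kernel of the adjoint: K is real, so (I - K)^* = I - K^T = I - v u^T, and (I - v u^T) v = v - v (u·v) = 0; hence ker((I - K)^*) = span{v} = span{(4, 2, 3)}. Therefore (I - K) x = y is solvable iff <y, v> = 0, i.e. iff 4y_1 + 2y_2 + 3y_3 = 0. When this holds, K y = u (v·y) = 0, so (I - K) y = y and x = y is a particular solution; the full solution set is the line x = y + c·u = y + c·(1, -3, 1), c ∈ C.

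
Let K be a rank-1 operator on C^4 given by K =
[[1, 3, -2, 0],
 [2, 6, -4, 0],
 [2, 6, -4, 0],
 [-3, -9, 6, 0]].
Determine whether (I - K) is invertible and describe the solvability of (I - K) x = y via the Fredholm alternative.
(I - K) is invertible (det(I - K) = -2 ≠ 0), so for every y in C^4 the equation (I - K) x = y has a unique solution.

K has rank 1, so it is an outer product K = u v^T: every row of K is a multiple of one row vector. Reading off the entries, u = (-1, -2, -2, 3) and v = (-1, -3, 2, 0) (row i of K equals u_i·v^T). A rank-one matrix u v^T satisfies K u = u (v·u) and kills the (3)-dimensional subspace v^⊥, so its characteristic polynomial is lambda^3 (lambda - v·u) with v·u = tr K = 3. Hence the eigenvalues of I - K are 1 (multiplicity 3) and 1 - (3) = -2, so det(I - K) = -2. (Direct check: I - K =
[[0, -3, 2, 0],
 [-2, -5, 4, 0],
 [-2, -6, 5, 0],
 [3, 9, -6, 1]]
has determinant -2.) The finite-dimensional Fredholm alternative says: either (I - K) is invertible, or ker(I - K) ≠ {0} and then range(I - K) = ker((I - K)^*)^⊥, with dim ker(I - K) = dim ker((I - K)^*). Since det(I - K) ≠ 0, 1 is not an eigenvalue of K and ker(I - K) = {0}, so we are in the first case: for every y there is a unique x = (I - K)^(-1) y. Explicitly, by the Sherman–Morrison formula, (I - u v^T)^(-1) = I + u v^T/(1 - v·u), i.e. (I - K)^(-1) = I + K/(-2).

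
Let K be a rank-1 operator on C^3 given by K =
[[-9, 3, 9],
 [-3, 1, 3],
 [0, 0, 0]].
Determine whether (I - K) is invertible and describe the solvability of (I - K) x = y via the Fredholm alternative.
(I - K) is invertible (det(I - K) = 9 ≠ 0), so for every y in C^3 the equation (I - K) x = y has a unique solution.

K has rank 1, so it is an outer product K = u v^T: every row of K is a multiple of one row vector. Reading off the entries, u = (-3, -1, 0) and v = (3, -1, -3) (row i of K equals u_i·v^T). A rank-one matrix u v^T satisfies K u = u (v·u) and kills the (2)-dimensional subspace v^⊥, so its characteristic polynomial is lambda^2 (lambda - v·u) with v·u = tr K = -8. Hence the eigenvalues of I - K are 1 (multiplicity 2) and 1 - (-8) = 9, so det(I - K) = 9. (Direct check: I - K =
[[10, -3, -9],
 [3, 0, -3],
 [0, 0, 1]]
has determinant 9.) The finite-dimensional Fredholm alternative says: either (I - K) is invertible, or ker(I - K) ≠ {0} and then range(I - K) = ker((I - K)^*)^⊥, with dim ker(I - K) = dim ker((I - K)^*). Since det(I - K) ≠ 0, 1 is not an eigenvalue of K and ker(I - K) = {0}, so we are in the first case: for every y there is a unique x = (I - K)^(-1) y. Explicitly, by the Sherman–Morrison formula, (I - u v^T)^(-1) = I + u v^T/(1 - v·u), i.e. (I - K)^(-1) = I + K/(9).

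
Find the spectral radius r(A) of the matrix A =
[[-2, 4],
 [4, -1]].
r(A) = (3 + sqrt(65))/2 ≈ 5.5311

The eigenvalues of A are the roots of its characteristic polynomial. With M = A (coefficients from the trace and determinant):
  p(λ) = det(λ I - M) = λ^2 + 3λ - 14.
For λ^2 + 3λ - 14 the discriminant is 65. It is nonnegative but not a perfect square, so the roots are real and irrational: λ = (-3 ± sqrt(65))/2 ≈ 2.5311, -5.5311.
Thus the eigenvalues (to 4 decimals) are 2.5311 (modulus 2.5311); -5.5311 (modulus 5.5311). The spectral radius is the largest modulus: r(A) = (3 + sqrt(65))/2 ≈ 5.5311. (Cross-check: r(A) ≤ ||A||_2 ≈ 5.5311; equality holds whenever A is normal, though it can also hold for some non-normal A.)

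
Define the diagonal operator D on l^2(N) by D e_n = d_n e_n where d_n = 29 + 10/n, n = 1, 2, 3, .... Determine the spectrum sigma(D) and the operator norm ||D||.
sigma(D) = {29 + 10/n : n ≥ 1} ∪ {29}; ||D|| = 39

A bounded diagonal operator on l^2 with diagonal entries d_n has spectrum equal to the closure of {d_n : n ≥ 1}: every d_n is an eigenvalue (with eigenvector e_n), so {d_n} ⊂ sigma(D); the spectrum is closed, so its closure is too; and for lambda not in the closure, (D - lambda I) has bounded inverse (the diagonal entries 1/(d_n - lambda) are bounded). For our sequence d_n = 29 + 10/n, n = 1, 2, 3, ...:
  - {d_n} = {29 + 10/n : n ≥ 1}; the only limit point is 29
  - closure = {29 + 10/n : n ≥ 1} ∪ {29}
For the norm: a diagonal operator has ||D|| = sup_n |d_n|. Here d_n = 29 + 10/n is positive and decreasing, so sup_n |d_n| = d_1 = 29 + 10 = 39. So ||D|| = 39.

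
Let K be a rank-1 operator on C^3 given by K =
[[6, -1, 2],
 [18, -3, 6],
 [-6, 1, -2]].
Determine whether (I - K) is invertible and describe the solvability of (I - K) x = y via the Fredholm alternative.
(I - K) is singular (det(I - K) = 0, i.e. 1 ∈ sigma(K)). (I - K) x = y is solvable iff y ⊥ ker((I - K)^*) = span{(6, -1, 2)}, i.e. iff 6y_1 - y_2 + 2y_3 = 0. When solvable, the solutions are x = y + c·(1, 3, -1), c arbitrary (ker(I - K) = span{(1, 3, -1)}, dimension 1).

K has rank 1, so it is an outer product K = u v^T: every row of K is a multiple of one row vector. Reading off the entries, u = (1, 3, -1) and v = (6, -1, 2) (row i of K equals u_i·v^T). A rank-one matrix u v^T satisfies K u = u (v·u) and kills the (2)-dimensional subspace v^⊥, so its characteristic polynomial is lambda^2 (lambda - v·u) with v·u = tr K = 1. Hence the eigenvalues of I - K are 1 (multiplicity 2) and 1 - (1) = 0, so det(I - K) = 0. (Direct check: I - K =
[[-5, 1, -2],
 [-18, 4, -6],
 [6, -1, 3]]
has determinant 0.) So 1 is an eigenvalue of K and (I - K) is not invertible. The finite-dimensional Fredholm alternative says: either (I - K) is invertible, or ker(I - K) ≠ {0} and then range(I - K) = ker((I - K)^*)^⊥, with dim ker(I - K) = dim ker((I - K)^*). We are in the second case, so we need both kernels. Kernel of I - K: (I - K) u = u - u (v·u) = u - u = 0, so ker(I - K) = span{u} = span{(1, 3, -1)} (it is exactly 1-dimensional because rank(I - K) = 2). Kernel of the adjoint: K is real, so (I - K)^* = I - K^T = I - v u^T, and (I - v u^T) v = v - v (u·v) = 0; hence ker((I - K)^*) = span{v} = span{(6, -1, 2)}. Therefore (I - K) x = y is solvable iff <y, v> = 0, i.e. iff 6y_1 - y_2 + 2y_3 = 0. When this holds, K y = u (v·y) = 0, so (I - K) y = y and x = y is a particular solution; the full solution set is the line x = y + c·u = y + c·(1, 3, -1), c ∈ C.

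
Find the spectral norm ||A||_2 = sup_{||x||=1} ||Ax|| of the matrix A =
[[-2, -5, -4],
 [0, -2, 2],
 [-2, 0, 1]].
||A||_2 ≈ 6.7163 (= sqrt(largest eigenvalue of A^T A))

||A||_2 = sigma_max(A) = sqrt(lambda_max(A^T A)). Form the symmetric matrix M = A^T A =
[[8, 10, 6],
 [10, 29, 16],
 [6, 16, 21]].
Its characteristic polynomial (trace, sum of principal 2x2 minors, determinant of M give the coefficients) is
  p(λ) = det(λ I - M) = λ^3 - 58λ^2 + 617λ - 1600.
No integer candidate from the rational root theorem (±divisors of 1600) is a root, so the roots are irrational. The cubic discriminant is Δ = 53897344 > 0, so there are three distinct real roots. p(3) = -244 and p(4) = 4 have opposite signs, so a root lies in (3, 4); Newton's method refines it to λ ≈ 3.9802. p(8) = 136 and p(9) = -16 have opposite signs, so a root lies in (8, 9); Newton's method refines it to λ ≈ 8.9117. p(45) = -160 and p(46) = 1390 have opposite signs, so a root lies in (45, 46); Newton's method refines it to λ ≈ 45.1081. Check (Vieta): the three roots sum to 58, matching tr M = 58.
So the eigenvalues of A^T A are ≈ 3.9802, 8.9117, 45.1081 (all ≥ 0, as they must be for A^T A). The largest is λ_max ≈ 45.1081, hence ||A||_2 = sqrt(λ_max) ≈ 6.7163.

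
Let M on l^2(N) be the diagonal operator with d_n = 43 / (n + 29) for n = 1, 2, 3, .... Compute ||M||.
||M|| = 43/30 (attained at n = 1)

For M diagonal, ||M|| = sup_n |d_n| = sup_n 43/(n + 29). This is positive and strictly decreasing in n, so the supremum is attained at n = 1: d_1 = 43/(1 + 29) = 43/30. Hence ||M|| = 43/30.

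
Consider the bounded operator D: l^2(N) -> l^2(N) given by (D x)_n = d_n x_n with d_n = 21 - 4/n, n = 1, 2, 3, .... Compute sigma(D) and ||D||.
sigma(D) = {21 - 4/n : n ≥ 1} ∪ {21}; ||D|| = 21

A bounded diagonal operator on l^2 with diagonal entries d_n has spectrum equal to the closure of {d_n : n ≥ 1}: every d_n is an eigenvalue (with eigenvector e_n), so {d_n} ⊂ sigma(D); the spectrum is closed, so its closure is too; and for lambda not in the closure, (D - lambda I) has bounded inverse (the diagonal entries 1/(d_n - lambda) are bounded). For our sequence d_n = 21 - 4/n, n = 1, 2, 3, ...:
  - {d_n} = {21 - 4/n : n ≥ 1}; the only limit point is 21
  - closure = {21 - 4/n : n ≥ 1} ∪ {21}
For the norm: a diagonal operator has ||D|| = sup_n |d_n|. Here d_n = 21 - 4/n increases monotonically from d_1 = 17 toward 21, with all terms in [17, 21); so sup_n |d_n| = 21 (the supremum is the limit, not attained). So ||D|| = 21.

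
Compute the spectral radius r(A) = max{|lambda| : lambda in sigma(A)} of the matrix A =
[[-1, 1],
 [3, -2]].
r(A) = (3 + sqrt(13))/2 ≈ 3.3028

The eigenvalues of A are the roots of its characteristic polynomial. With M = A (coefficients from the trace and determinant):
  p(λ) = det(λ I - M) = λ^2 + 3λ - 1.
For λ^2 + 3λ - 1 the discriminant is 13. It is nonnegative but not a perfect square, so the roots are real and irrational: λ = (-3 ± sqrt(13))/2 ≈ 0.3028, -3.3028.
Thus the eigenvalues (to 4 decimals) are 0.3028 (modulus 0.3028); -3.3028 (modulus 3.3028). The spectral radius is the largest modulus: r(A) = (3 + sqrt(13))/2 ≈ 3.3028. (Cross-check: r(A) ≤ ||A||_2 ≈ 3.8643; equality holds whenever A is normal, though it can also hold for some non-normal A.)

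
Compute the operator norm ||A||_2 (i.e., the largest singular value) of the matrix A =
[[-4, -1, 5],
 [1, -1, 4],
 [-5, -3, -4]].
||A||_2 ≈ 7.7188 (= sqrt(largest eigenvalue of A^T A))

||A||_2 = sigma_max(A) = sqrt(lambda_max(A^T A)). Form the symmetric matrix M = A^T A =
[[42, 18, 4],
 [18, 11, 3],
 [4, 3, 57]].
Its characteristic polynomial (trace, sum of principal 2x2 minors, determinant of M give the coefficients) is
  p(λ) = det(λ I - M) = λ^3 - 110λ^2 + 3134λ - 7744.
No integer candidate from the rational root theorem (±divisors of 7744) is a root, so the roots are irrational. The cubic discriminant is Δ = 923391792 > 0, so there are three distinct real roots. p(2) = -1908 and p(3) = 695 have opposite signs, so a root lies in (2, 3); Newton's method refines it to λ ≈ 2.7252. p(47) = 387 and p(48) = -160 have opposite signs, so a root lies in (47, 48); Newton's method refines it to λ ≈ 47.6948. p(59) = -369 and p(60) = 296 have opposite signs, so a root lies in (59, 60); Newton's method refines it to λ ≈ 59.58. Check (Vieta): the three roots sum to 110, matching tr M = 110.
So the eigenvalues of A^T A are ≈ 2.7252, 47.6948, 59.58 (all ≥ 0, as they must be for A^T A). The largest is λ_max ≈ 59.58, hence ||A||_2 = sqrt(λ_max) ≈ 7.7188.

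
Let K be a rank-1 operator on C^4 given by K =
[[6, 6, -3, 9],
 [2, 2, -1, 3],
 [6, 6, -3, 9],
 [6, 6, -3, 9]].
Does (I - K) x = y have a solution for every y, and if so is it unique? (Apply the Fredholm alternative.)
(I - K) is invertible (det(I - K) = -13 ≠ 0), so for every y in C^4 the equation (I - K) x = y has a unique solution.

K has rank 1, so it is an outer product K = u v^T: every row of K is a multiple of one row vector. Reading off the entries, u = (3, 1, 3, 3) and v = (2, 2, -1, 3) (row i of K equals u_i·v^T). A rank-one matrix u v^T satisfies K u = u (v·u) and kills the (3)-dimensional subspace v^⊥, so its characteristic polynomial is lambda^3 (lambda - v·u) with v·u = tr K = 14. Hence the eigenvalues of I - K are 1 (multiplicity 3) and 1 - (14) = -13, so det(I - K) = -13. (Direct check: I - K =
[[-5, -6, 3, -9],
 [-2, -1, 1, -3],
 [-6, -6, 4, -9],
 [-6, -6, 3, -8]]
has determinant -13.) The finite-dimensional Fredholm alternative says: either (I - K) is invertible, or ker(I - K) ≠ {0} and then range(I - K) = ker((I - K)^*)^⊥, with dim ker(I - K) = dim ker((I - K)^*). Since det(I - K) ≠ 0, 1 is not an eigenvalue of K and ker(I - K) = {0}, so we are in the first case: for every y there is a unique x = (I - K)^(-1) y. Explicitly, by the Sherman–Morrison formula, (I - u v^T)^(-1) = I + u v^T/(1 - v·u), i.e. (I - K)^(-1) = I + K/(-13).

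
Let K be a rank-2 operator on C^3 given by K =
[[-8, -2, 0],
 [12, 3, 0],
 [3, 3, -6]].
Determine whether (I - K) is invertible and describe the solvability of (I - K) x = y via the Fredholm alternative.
(I - K) is invertible (det(I - K) = 42 ≠ 0), so for every y in C^3 the equation (I - K) x = y has a unique solution.

K has rank 2 and factors as K = U V^T = u1 v1^T + u2 v2^T with u1 = (2, -3, 0), v1 = (-3, 0, -2), u2 = (-2, 3, 3), v2 = (1, 1, -2) (multiplying out reproduces the displayed K). The nonzero eigenvalues of U V^T coincide with those of the 2 x 2 matrix G = V^T U = [[v1·u1, v1·u2], [v2·u1, v2·u2]] = [[-6, 0], [-1, -5]], and by the Sylvester determinant identity det(I_3 - U V^T) = det(I_2 - V^T U) = det([[7, 0], [1, 6]]) = (7)(6) - (0)(1) = 42. (Direct check: I - K =
[[9, 2, 0],
 [-12, -2, 0],
 [-3, -3, 7]]
has determinant 42.) The finite-dimensional Fredholm alternative says: either (I - K) is invertible, or ker(I - K) ≠ {0} and then range(I - K) = ker((I - K)^*)^⊥, with dim ker(I - K) = dim ker((I - K)^*). Since det(I - K) ≠ 0, 1 is not an eigenvalue of K and ker(I - K) = {0}, so we are in the first case: for every y there is a unique x = (I - K)^(-1) y. (Explicitly, by the Woodbury identity, (I - U V^T)^(-1) = I + U (I_2 - G)^(-1) V^T.)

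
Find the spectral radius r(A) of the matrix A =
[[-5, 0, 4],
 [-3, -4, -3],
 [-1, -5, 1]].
r(A) ≈ 6.3203

The eigenvalues of A are the roots of its characteristic polynomial. With M = A (coefficients from the trace, the sum of principal 2x2 minors, and det A):
  p(λ) = det(λ I - M) = λ^3 + 8λ^2 - 139.
No integer candidate from the rational root theorem (±divisors of 139) is a root, so the roots are irrational. The cubic discriminant is Δ = -236995 < 0, so there is one real root and a complex-conjugate pair. p(3) = -40 and p(4) = 53 have opposite signs, so a root lies in (3, 4); Newton's method refines it to λ ≈ 3.4797. Dividing out (λ - (3.4797)) leaves approximately λ^2 + 11.4797λ + 39.9459. For λ^2 + 11.4797λ + 39.9459 the discriminant is -28.0002. It is negative, so the remaining roots are the complex-conjugate pair λ ≈ -5.7399 ± 2.6458i. Their product equals the constant term, so |λ|^2 ≈ 39.9459 and |λ| ≈ 6.3203.
Thus the eigenvalues (to 4 decimals) are 3.4797 (modulus 3.4797); -5.7399 ± 2.6458i (modulus 6.3203). The spectral radius is the largest modulus: r(A) ≈ 6.3203. (Cross-check: r(A) ≤ ||A||_2 ≈ 7.4493; equality holds whenever A is normal, though it can also hold for some non-normal A.)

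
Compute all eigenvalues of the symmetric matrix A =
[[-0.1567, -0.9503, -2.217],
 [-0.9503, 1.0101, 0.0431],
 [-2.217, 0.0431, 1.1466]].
sigma(A) ≈ {-2, 1, 3}

A is real symmetric, so its spectrum consists of real eigenvalues. Expanding the characteristic polynomial of the displayed matrix gives
  det(λ I - A) = p(λ) = λ^3 + (-2)λ^2 + (-5)λ + (6).
Solving p(λ) = 0 yields eigenvalues ≈ -2, 1, 3. (A is shown rounded to 4 decimals, so these recover the underlying integer eigenvalues to within that precision.)
Verification: the trace of A = 2 equals the sum of eigenvalues 2, and det(A) ≈ -5.9998 matches the eigenvalue product -6.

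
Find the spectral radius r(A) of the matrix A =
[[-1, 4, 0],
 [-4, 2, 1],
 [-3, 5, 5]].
r(A) ≈ 5.5288

The eigenvalues of A are the roots of its characteristic polynomial. With M = A (coefficients from the trace, the sum of principal 2x2 minors, and det A):
  p(λ) = det(λ I - M) = λ^3 - 6λ^2 + 14λ - 63.
No integer candidate from the rational root theorem (±divisors of 63) is a root, so the roots are irrational. The cubic discriminant is Δ = -70259 < 0, so there is one real root and a complex-conjugate pair. p(5) = -18 and p(6) = 21 have opposite signs, so a root lies in (5, 6); Newton's method refines it to λ ≈ 5.5288. Dividing out (λ - (5.5288)) leaves approximately λ^2 - 0.4712λ + 11.3949. For λ^2 - 0.4712λ + 11.3949 the discriminant is -45.3574. It is negative, so the remaining roots are the complex-conjugate pair λ ≈ 0.2356 ± 3.3674i. Their product equals the constant term, so |λ|^2 ≈ 11.3949 and |λ| ≈ 3.3756.
Thus the eigenvalues (to 4 decimals) are 5.5288 (modulus 5.5288); 0.2356 ± 3.3674i (modulus 3.3756). The spectral radius is the largest modulus: r(A) ≈ 5.5288. (Cross-check: r(A) ≤ ||A||_2 ≈ 9.1205; equality holds whenever A is normal, though it can also hold for some non-normal A.)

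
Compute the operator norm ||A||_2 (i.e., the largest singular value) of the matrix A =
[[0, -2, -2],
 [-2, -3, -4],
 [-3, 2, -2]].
||A||_2 ≈ 6.199 (= sqrt(largest eigenvalue of A^T A))

||A||_2 = sigma_max(A) = sqrt(lambda_max(A^T A)). Form the symmetric matrix M = A^T A =
[[13, 0, 14],
 [0, 17, 12],
 [14, 12, 24]].
Its characteristic polynomial (trace, sum of principal 2x2 minors, determinant of M give the coefficients) is
  p(λ) = det(λ I - M) = λ^3 - 54λ^2 + 601λ - 100.
No integer candidate from the rational root theorem (±divisors of 100) is a root, so the roots are irrational. The cubic discriminant is Δ = 180096512 > 0, so there are three distinct real roots. p(0) = -100 and p(1) = 448 have opposite signs, so a root lies in (0, 1); Newton's method refines it to λ ≈ 0.1689. p(15) = 140 and p(16) = -212 have opposite signs, so a root lies in (15, 16); Newton's method refines it to λ ≈ 15.4029. p(38) = -366 and p(39) = 524 have opposite signs, so a root lies in (38, 39); Newton's method refines it to λ ≈ 38.4281. Check (Vieta): the three roots sum to 54, matching tr M = 54.
So the eigenvalues of A^T A are ≈ 0.1689, 15.4029, 38.4281 (all ≥ 0, as they must be for A^T A). The largest is λ_max ≈ 38.4281, hence ||A||_2 = sqrt(λ_max) ≈ 6.199.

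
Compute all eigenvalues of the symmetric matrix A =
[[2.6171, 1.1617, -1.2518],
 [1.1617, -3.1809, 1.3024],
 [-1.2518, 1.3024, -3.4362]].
sigma(A) ≈ {-5, -2, 3}

A is real symmetric, so its spectrum consists of real eigenvalues. Expanding the characteristic polynomial of the displayed matrix gives
  det(λ I - A) = p(λ) = λ^3 + (4)λ^2 + (-11)λ + (-30).
Solving p(λ) = 0 yields eigenvalues ≈ -5, -2, 3. (A is shown rounded to 4 decimals, so these recover the underlying integer eigenvalues to within that precision.)
Verification: the trace of A = -4 equals the sum of eigenvalues -4, and det(A) ≈ 30.0001 matches the eigenvalue product 30.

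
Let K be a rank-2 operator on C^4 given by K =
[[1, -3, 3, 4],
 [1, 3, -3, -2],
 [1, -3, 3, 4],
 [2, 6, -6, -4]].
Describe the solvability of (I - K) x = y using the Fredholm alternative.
(I - K) is invertible (det(I - K) = 4 ≠ 0), so for every y in C^4 the equation (I - K) x = y has a unique solution.

K has rank 2 and factors as K = U V^T = u1 v1^T + u2 v2^T with u1 = (1, -1, 1, -2), v1 = (-1, -3, 3, 2), u2 = (2, 0, 2, 0), v2 = (1, 0, 0, 1) (multiplying out reproduces the displayed K). The nonzero eigenvalues of U V^T coincide with those of the 2 x 2 matrix G = V^T U = [[v1·u1, v1·u2], [v2·u1, v2·u2]] = [[1, 4], [-1, 2]], and by the Sylvester determinant identity det(I_4 - U V^T) = det(I_2 - V^T U) = det([[0, -4], [1, -1]]) = (0)(-1) - (-4)(1) = 4. (Direct check: I - K =
[[0, 3, -3, -4],
 [-1, -2, 3, 2],
 [-1, 3, -2, -4],
 [-2, -6, 6, 5]]
has determinant 4.) The finite-dimensional Fredholm alternative says: either (I - K) is invertible, or ker(I - K) ≠ {0} and then range(I - K) = ker((I - K)^*)^⊥, with dim ker(I - K) = dim ker((I - K)^*). Since det(I - K) ≠ 0, 1 is not an eigenvalue of K and ker(I - K) = {0}, so we are in the first case: for every y there is a unique x = (I - K)^(-1) y. (Explicitly, by the Woodbury identity, (I - U V^T)^(-1) = I + U (I_2 - G)^(-1) V^T.)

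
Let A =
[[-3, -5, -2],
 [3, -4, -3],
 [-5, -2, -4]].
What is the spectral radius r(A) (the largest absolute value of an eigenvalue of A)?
r(A) ≈ 7.8687

The eigenvalues of A are the roots of its characteristic polynomial. With M = A (coefficients from the trace, the sum of principal 2x2 minors, and det A):
  p(λ) = det(λ I - M) = λ^3 + 11λ^2 + 39λ + 113.
No integer candidate from the rational root theorem (±divisors of 113) is a root, so the roots are irrational. The cubic discriminant is Δ = -127024 < 0, so there is one real root and a complex-conjugate pair. p(-8) = -7 and p(-7) = 36 have opposite signs, so a root lies in (-8, -7); Newton's method refines it to λ ≈ -7.8687. Dividing out (λ - (-7.8687)) leaves approximately λ^2 + 3.1313λ + 14.3607. For λ^2 + 3.1313λ + 14.3607 the discriminant is -47.6377. It is negative, so the remaining roots are the complex-conjugate pair λ ≈ -1.5657 ± 3.451i. Their product equals the constant term, so |λ|^2 ≈ 14.3607 and |λ| ≈ 3.7896.
Thus the eigenvalues (to 4 decimals) are -7.8687 (modulus 7.8687); -1.5657 ± 3.451i (modulus 3.7896). The spectral radius is the largest modulus: r(A) ≈ 7.8687. (Cross-check: r(A) ≤ ||A||_2 ≈ 8.9325; equality holds whenever A is normal, though it can also hold for some non-normal A.)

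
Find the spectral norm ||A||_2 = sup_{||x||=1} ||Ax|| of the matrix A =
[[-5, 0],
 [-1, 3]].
||A||_2 = sqrt((35 + sqrt(325))/2) ≈ 5.1492 (= sqrt(largest eigenvalue of A^T A))

||A||_2 = sigma_max(A) = sqrt(lambda_max(A^T A)). Form the symmetric matrix M = A^T A =
[[26, -3],
 [-3, 9]].
Its characteristic polynomial (trace, determinant of M give the coefficients) is
  p(λ) = det(λ I - M) = λ^2 - 35λ + 225.
For λ^2 - 35λ + 225 the discriminant is 325. It is nonnegative but not a perfect square, so the roots are real and irrational: λ = (35 ± sqrt(325))/2 ≈ 26.5139, 8.4861.
So the eigenvalues of A^T A are ≈ 8.4861, 26.5139 (all ≥ 0, as they must be for A^T A). The largest is λ_max = (35 + sqrt(325))/2 ≈ 26.5139, hence ||A||_2 = sqrt(λ_max) = sqrt((35 + sqrt(325))/2) ≈ 5.1492.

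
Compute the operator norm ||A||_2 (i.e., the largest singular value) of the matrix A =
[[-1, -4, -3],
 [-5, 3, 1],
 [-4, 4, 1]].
||A||_2 ≈ 8.5773 (= sqrt(largest eigenvalue of A^T A))

||A||_2 = sigma_max(A) = sqrt(lambda_max(A^T A)). Form the symmetric matrix M = A^T A =
[[42, -27, -6],
 [-27, 41, 19],
 [-6, 19, 11]].
Its characteristic polynomial (trace, sum of principal 2x2 minors, determinant of M give the coefficients) is
  p(λ) = det(λ I - M) = λ^3 - 94λ^2 + 1509λ - 441.
No integer candidate from the rational root theorem (±divisors of 441) is a root, so the roots are irrational. The cubic discriminant is Δ = 6031399185 > 0, so there are three distinct real roots. p(0) = -441 and p(1) = 975 have opposite signs, so a root lies in (0, 1); Newton's method refines it to λ ≈ 0.2978. p(20) = 139 and p(21) = -945 have opposite signs, so a root lies in (20, 21); Newton's method refines it to λ ≈ 20.1317. p(73) = -2193 and p(74) = 1705 have opposite signs, so a root lies in (73, 74); Newton's method refines it to λ ≈ 73.5706. Check (Vieta): the three roots sum to 94, matching tr M = 94.
So the eigenvalues of A^T A are ≈ 0.2978, 20.1317, 73.5706 (all ≥ 0, as they must be for A^T A). The largest is λ_max ≈ 73.5706, hence ||A||_2 = sqrt(λ_max) ≈ 8.5773.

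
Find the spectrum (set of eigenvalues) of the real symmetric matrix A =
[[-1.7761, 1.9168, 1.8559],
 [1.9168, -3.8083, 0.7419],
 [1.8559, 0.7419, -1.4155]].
sigma(A) ≈ {-5, -3, 1}

A is real symmetric, so its spectrum consists of real eigenvalues. Expanding the characteristic polynomial of the displayed matrix gives
  det(λ I - A) = p(λ) = λ^3 + (7)λ^2 + (7)λ + (-15).
Solving p(λ) = 0 yields eigenvalues ≈ -5, -3, 1. (A is shown rounded to 4 decimals, so these recover the underlying integer eigenvalues to within that precision.)
Verification: the trace of A = -7 equals the sum of eigenvalues -7, and det(A) ≈ 14.9996 matches the eigenvalue product 15.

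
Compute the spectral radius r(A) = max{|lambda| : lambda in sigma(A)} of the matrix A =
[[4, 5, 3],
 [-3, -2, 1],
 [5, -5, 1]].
r(A) ≈ 6.3288

The eigenvalues of A are the roots of its characteristic polynomial. With M = A (coefficients from the trace, the sum of principal 2x2 minors, and det A):
  p(λ) = det(λ I - M) = λ^3 - 3λ^2 - λ - 127.
No integer candidate from the rational root theorem (±divisors of 127) is a root, so the roots are irrational. The cubic discriminant is Δ = -456044 < 0, so there is one real root and a complex-conjugate pair. p(6) = -25 and p(7) = 62 have opposite signs, so a root lies in (6, 7); Newton's method refines it to λ ≈ 6.3288. Dividing out (λ - (6.3288)) leaves approximately λ^2 + 3.3288λ + 20.0671. For λ^2 + 3.3288λ + 20.0671 the discriminant is -69.1875. It is negative, so the remaining roots are the complex-conjugate pair λ ≈ -1.6644 ± 4.159i. Their product equals the constant term, so |λ|^2 ≈ 20.0671 and |λ| ≈ 4.4796.
Thus the eigenvalues (to 4 decimals) are 6.3288 (modulus 6.3288); -1.6644 ± 4.159i (modulus 4.4796). The spectral radius is the largest modulus: r(A) ≈ 6.3288. (Cross-check: r(A) ≤ ||A||_2 ≈ 7.6277; equality holds whenever A is normal, though it can also hold for some non-normal A.)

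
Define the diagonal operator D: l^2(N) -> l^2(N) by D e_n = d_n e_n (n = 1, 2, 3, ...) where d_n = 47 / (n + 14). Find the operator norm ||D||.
||D|| = 47/15 (attained at n = 1)

For D diagonal, ||D|| = sup_n |d_n| = sup_n 47/(n + 14). This is positive and strictly decreasing in n, so the supremum is attained at n = 1: d_1 = 47/(1 + 14) = 47/15. Hence ||D|| = 47/15.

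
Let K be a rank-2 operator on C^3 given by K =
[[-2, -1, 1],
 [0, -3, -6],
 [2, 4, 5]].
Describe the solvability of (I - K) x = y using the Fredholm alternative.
(I - K) is invertible (det(I - K) = 4 ≠ 0), so for every y in C^3 the equation (I - K) x = y has a unique solution.

K has rank 2 and factors as K = U V^T = u1 v1^T + u2 v2^T with u1 = (-1, 3, -2), v1 = (-2, -3, -3), u2 = (-2, 3, -1), v2 = (2, 2, 1) (multiplying out reproduces the displayed K). The nonzero eigenvalues of U V^T coincide with those of the 2 x 2 matrix G = V^T U = [[v1·u1, v1·u2], [v2·u1, v2·u2]] = [[-1, -2], [2, 1]], and by the Sylvester determinant identity det(I_3 - U V^T) = det(I_2 - V^T U) = det([[2, 2], [-2, 0]]) = (2)(0) - (2)(-2) = 4. (Direct check: I - K =
[[3, 1, -1],
 [0, 4, 6],
 [-2, -4, -4]]
has determinant 4.) The finite-dimensional Fredholm alternative says: either (I - K) is invertible, or ker(I - K) ≠ {0} and then range(I - K) = ker((I - K)^*)^⊥, with dim ker(I - K) = dim ker((I - K)^*). Since det(I - K) ≠ 0, 1 is not an eigenvalue of K and ker(I - K) = {0}, so we are in the first case: for every y there is a unique x = (I - K)^(-1) y. (Explicitly, by the Woodbury identity, (I - U V^T)^(-1) = I + U (I_2 - G)^(-1) V^T.)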